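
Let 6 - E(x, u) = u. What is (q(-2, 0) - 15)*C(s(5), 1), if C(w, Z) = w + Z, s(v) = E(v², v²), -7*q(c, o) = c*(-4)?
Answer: 2034/7 ≈ 290.57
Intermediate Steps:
E(x, u) = 6 - u
q(c, o) = 4*c/7 (q(c, o) = -c*(-4)/7 = -(-4)*c/7 = 4*c/7)
s(v) = 6 - v²
C(w, Z) = Z + w
(q(-2, 0) - 15)*C(s(5), 1) = ((4/7)*(-2) - 15)*(1 + (6 - 1*5²)) = (-8/7 - 15)*(1 + (6 - 1*25)) = -113*(1 + (6 - 25))/7 = -113*(1 - 19)/7 = -113/7*(-18) = 2034/7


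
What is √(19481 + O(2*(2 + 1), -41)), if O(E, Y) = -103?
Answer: √19378 ≈ 139.20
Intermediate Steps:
√(19481 + O(2*(2 + 1), -41)) = √(19481 - 103) = √19378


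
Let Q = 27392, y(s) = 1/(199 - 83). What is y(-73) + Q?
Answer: 3177473/116 ≈ 27392.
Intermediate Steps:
y(s) = 1/116
y(-73) + Q = 1/116 + 27392 = 3177473/116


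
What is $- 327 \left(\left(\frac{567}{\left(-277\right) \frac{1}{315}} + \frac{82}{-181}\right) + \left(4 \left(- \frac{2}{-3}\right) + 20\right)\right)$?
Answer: $\frac{10206906169}{50137} \approx 2.0358 \cdot 10^{5}$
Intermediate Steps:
$- 327 \left(\left(\frac{567}{\left(-277\right) \frac{1}{315}} + \frac{82}{-181}\right) + \left(4 \left(- \frac{2}{-3}\right) + 20\right)\right) = - 327 \left(\left(\frac{567}{\left(-277\right) \frac{1}{315}} + 82 \left(- \frac{1}{181}\right)\right) + \left(4 \left(\left(-2\right) \left(- \frac{1}{3}\right)\right) + 20\right)\right) = - 327 \left(\left(\frac{567}{- \frac{277}{315}} - \frac{82}{181}\right) + \left(4 \cdot \frac{2}{3} + 20\right)\right) = - 327 \left(\left(567 \left(- \frac{315}{277}\right) - \frac{82}{181}\right) + \left(\frac{8}{3} + 20\right)\right) = - 327 \left(\left(- \frac{178605}{277} - \frac{82}{181}\right) + \frac{68}{3}\right) = - 327 \left(- \frac{32350219}{50137} + \frac{68}{3}\right) = \left(-327\right) \left(- \frac{93641341}{150411}\right) = \frac{10206906169}{50137}$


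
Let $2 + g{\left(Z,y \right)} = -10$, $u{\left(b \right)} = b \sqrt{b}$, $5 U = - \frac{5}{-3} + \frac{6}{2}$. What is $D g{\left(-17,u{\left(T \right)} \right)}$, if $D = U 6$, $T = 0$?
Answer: $- \frac{336}{5} \approx -67.2$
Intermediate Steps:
$U = \frac{14}{15}$ ($U = \frac{- \frac{5}{-3} + \frac{6}{2}}{5} = \frac{\left(-5\right) \left(- \frac{1}{3}\right) + 6 \cdot \frac{1}{2}}{5} = \frac{\frac{5}{3} + 3}{5} = \frac{1}{5} \cdot \frac{14}{3} = \frac{14}{15} \approx 0.93333$)
$u{\left(b \right)} = b^{\frac{3}{2}}$
$g{\left(Z,y \right)} = -12$ ($g{\left(Z,y \right)} = -2 - 10 = -12$)
$D = \frac{28}{5}$ ($D = \frac{14}{15} \cdot 6 = \frac{28}{5} \approx 5.6$)
$D g{\left(-17,u{\left(T \right)} \right)} = \frac{28}{5} \left(-12\right) = - \frac{336}{5}$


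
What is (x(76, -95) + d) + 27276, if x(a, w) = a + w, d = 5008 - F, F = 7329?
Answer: 24936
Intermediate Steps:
d = -2321 (d = 5008 - 1*7329 = 5008 - 7329 = -2321)
(x(76, -95) + d) + 27276 = ((76 - 95) - 2321) + 27276 = (-19 - 2321) + 27276 = -2340 + 27276 = 24936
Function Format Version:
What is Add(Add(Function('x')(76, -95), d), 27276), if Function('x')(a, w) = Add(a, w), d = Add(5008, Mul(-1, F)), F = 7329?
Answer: 24936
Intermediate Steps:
d = -2321 (d = Add(5008, Mul(-1, 7329)) = Add(5008, -7329) = -2321)
Add(Add(Function('x')(76, -95), d), 27276) = Add(Add(Add(76, -95), -2321), 27276) = Add(Add(-19, -2321), 27276) = Add(-2340, 27276) = 24936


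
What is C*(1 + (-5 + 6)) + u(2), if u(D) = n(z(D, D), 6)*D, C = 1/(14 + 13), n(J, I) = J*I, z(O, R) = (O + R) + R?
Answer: 1946/27 ≈ 72.074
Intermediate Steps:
z(O, R) = O + 2*R
n(J, I) = I*J
C = 1/27 ≈ 0.037037
u(D) = 18*D² (u(D) = (6*(D + 2*D))*D = (6*(3*D))*D = (18*D)*D = 18*D²)
C*(1 + (-5 + 6)) + u(2) = (1 + (-5 + 6))/27 + 18*2² = (1 + 1)/27 + 18*4 = (1/27)*2 + 72 = 2/27 + 72 = 1946/27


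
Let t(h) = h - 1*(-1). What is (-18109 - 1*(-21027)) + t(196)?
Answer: 3115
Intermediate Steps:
t(h) = 1 + h (t(h) = h + 1 = 1 + h)
(-18109 - 1*(-21027)) + t(196) = (-18109 - 1*(-21027)) + (1 + 196) = (-18109 + 21027) + 197 = 2918 + 197 = 3115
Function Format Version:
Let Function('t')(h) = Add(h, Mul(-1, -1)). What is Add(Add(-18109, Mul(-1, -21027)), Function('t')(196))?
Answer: 3115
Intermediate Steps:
Function('t')(h) = Add(1, h) (Function('t')(h) = Add(h, 1) = Add(1, h))
Add(Add(-18109, Mul(-1, -21027)), Function('t')(196)) = Add(Add(-18109, Mul(-1, -21027)), Add(1, 196)) = Add(Add(-18109, 21027), 197) = Add(2918, 197) = 3115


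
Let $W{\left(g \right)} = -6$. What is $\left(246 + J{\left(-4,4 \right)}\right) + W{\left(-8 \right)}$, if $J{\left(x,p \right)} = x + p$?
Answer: $240$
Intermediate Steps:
$J{\left(x,p \right)} = p + x$
$\left(246 + J{\left(-4,4 \right)}\right) + W{\left(-8 \right)} = \left(246 + \left(4 - 4\right)\right) - 6 = \left(246 + 0\right) - 6 = 246 - 6 = 240$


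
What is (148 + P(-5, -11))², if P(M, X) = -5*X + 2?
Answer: 42025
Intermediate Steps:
P(M, X) = 2 - 5*X
(148 + P(-5, -11))² = (148 + (2 - 5*(-11)))² = (148 + (2 + 55))² = (148 + 57)² = 205² = 42025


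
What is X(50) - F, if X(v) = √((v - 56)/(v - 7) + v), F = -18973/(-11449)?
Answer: -18973/11449 + 4*√5762/43 ≈ 5.4040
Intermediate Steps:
F = 18973/11449 (F = -18973*(-1/11449) = 18973/11449 ≈ 1.6572)
X(v) = √(v + (-56 + v)/(-7 + v)) (X(v) = √((-56 + v)/(-7 + v) + v) = √(v + (-56 + v)/(-7 + v)))
X(50) - F = √((-56 + 50 + 50*(-7 + 50))/(-7 + 50)) - 1*18973/11449 = √((-56 + 50 + 50*43)/43) - 18973/11449 = √((-56 + 50 + 2150)/43) - 18973/11449 = √((1/43)*2144) - 18973/11449 = √(2144/43) - 18973/11449 = 4*√5762/43 - 18973/11449 = -18973/11449 + 4*√5762/43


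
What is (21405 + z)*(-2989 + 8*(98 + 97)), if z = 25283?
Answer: -66717152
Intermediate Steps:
(21405 + z)*(-2989 + 8*(98 + 97)) = (21405 + 25283)*(-2989 + 8*(98 + 97)) = 46688*(-2989 + 8*195) = 46688*(-2989 + 1560) = 46688*(-1429) = -66717152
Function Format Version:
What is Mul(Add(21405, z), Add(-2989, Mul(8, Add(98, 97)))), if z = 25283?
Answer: -66717152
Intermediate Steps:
Mul(Add(21405, z), Add(-2989, Mul(8, Add(98, 97)))) = Mul(Add(21405, 25283), Add(-2989, Mul(8, Add(98, 97)))) = Mul(46688, Add(-2989, Mul(8, 195))) = Mul(46688, Add(-2989, 1560)) = Mul(46688, -1429) = -66717152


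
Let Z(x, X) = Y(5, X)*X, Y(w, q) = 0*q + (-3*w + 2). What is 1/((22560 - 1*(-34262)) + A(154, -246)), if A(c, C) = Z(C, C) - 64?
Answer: 1/59956 ≈ 1.6679e-5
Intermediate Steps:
Y(w, q) = 2 - 3*w (Y(w, q) = 0 + (2 - 3*w) = 2 - 3*w)
Z(x, X) = -13*X (Z(x, X) = (2 - 3*5)*X = (2 - 15)*X = -13*X)
A(c, C) = -64 - 13*C (A(c, C) = -13*C - 64 = -64 - 13*C)
1/((22560 - 1*(-34262)) + A(154, -246)) = 1/((22560 - 1*(-34262)) + (-64 - 13*(-246))) = 1/((22560 + 34262) + (-64 + 3198)) = 1/(56822 + 3134) = 1/59956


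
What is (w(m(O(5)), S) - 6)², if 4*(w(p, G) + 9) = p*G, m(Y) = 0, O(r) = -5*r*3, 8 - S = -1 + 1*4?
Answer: 225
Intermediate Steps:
S = 5 (S = 8 - (-1 + 1*4) = 8 - (-1 + 4) = 8 - 1*3 = 8 - 3 = 5)
O(r) = -15*r
w(p, G) = -9 + G*p/4 (w(p, G) = -9 + (p*G)/4 = -9 + (G*p)/4 = -9 + G*p/4)
(w(m(O(5)), S) - 6)² = ((-9 + (¼)*5*0) - 6)² = ((-9 + 0) - 6)² = (-9 - 6)² = (-15)² = 225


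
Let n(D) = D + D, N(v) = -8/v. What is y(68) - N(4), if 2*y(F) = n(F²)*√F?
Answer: 2 + 9248*√17 ≈ 38133.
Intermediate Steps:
n(D) = 2*D
y(F) = F^(5/2) (y(F) = ((2*F²)*√F)/2 = (2*F^(5/2))/2 = F^(5/2))
y(68) - N(4) = 68^(5/2) - (-8)/4 = 9248*√17 - (-8)/4 = 9248*√17 - 1*(-2) = 9248*√17 + 2 = 2 + 9248*√17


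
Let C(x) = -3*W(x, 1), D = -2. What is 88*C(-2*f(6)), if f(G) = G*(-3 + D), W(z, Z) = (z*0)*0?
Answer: 0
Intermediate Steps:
W(z, Z) = 0 (W(z, Z) = 0*0 = 0)
f(G) = -5*G (f(G) = G*(-3 - 2) = G*(-5) = -5*G)
C(x) = 0 (C(x) = -3*0 = 0)
88*C(-2*f(6)) = 88*0 = 0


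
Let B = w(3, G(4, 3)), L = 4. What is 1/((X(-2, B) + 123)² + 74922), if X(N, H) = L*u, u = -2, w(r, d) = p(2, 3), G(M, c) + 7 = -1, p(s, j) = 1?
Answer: 1/88147 ≈ 1.1345e-5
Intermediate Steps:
G(M, c) = -8 (G(M, c) = -7 - 1 = -8)
w(r, d) = 1
B = 1
X(N, H) = -8 (X(N, H) = 4*(-2) = -8)
1/((X(-2, B) + 123)² + 74922) = 1/((-8 + 123)² + 74922) = 1/(115² + 74922) = 1/(13225 + 74922) = 1/88147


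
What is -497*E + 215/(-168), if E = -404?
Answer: 33732169/168 ≈ 2.0079e+5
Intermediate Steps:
-497*E + 215/(-168) = -497*(-404) + 215/(-168) = 200788 + 215*(-1/168) = 200788 - 215/168 = 33732169/168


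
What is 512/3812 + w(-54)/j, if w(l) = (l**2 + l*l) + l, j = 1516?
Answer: 2850241/722374 ≈ 3.9457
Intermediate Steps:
w(l) = l + 2*l**2 (w(l) = (l**2 + l**2) + l = 2*l**2 + l = l + 2*l**2)
512/3812 + w(-54)/j = 512/3812 - 54*(1 + 2*(-54))/1516 = 512*(1/3812) - 54*(1 - 108)*(1/1516) = 128/953 - 54*(-107)*(1/1516) = 128/953 + 5778*(1/1516) = 128/953 + 2889/758 = 2850241/722374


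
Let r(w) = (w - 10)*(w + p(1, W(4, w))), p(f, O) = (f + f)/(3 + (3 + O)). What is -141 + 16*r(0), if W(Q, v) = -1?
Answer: -205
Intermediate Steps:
p(f, O) = 2*f/(6 + O) (p(f, O) = (2*f)/(6 + O) = 2*f/(6 + O))
r(w) = (-10 + w)*(⅖ + w) (r(w) = (w - 10)*(w + 2*1/(6 - 1)) = (-10 + w)*(w + 2*1/5) = (-10 + w)*(w + 2*1*(⅕)) = (-10 + w)*(w + ⅖) = (-10 + w)*(⅖ + w))
-141 + 16*r(0) = -141 + 16*(-4 + 0² - 48/5*0) = -141 + 16*(-4 + 0 + 0) = -141 + 16*(-4) = -141 - 64 = -205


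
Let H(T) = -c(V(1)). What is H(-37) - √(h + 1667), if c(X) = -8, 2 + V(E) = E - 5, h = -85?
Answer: 8 - √1582 ≈ -31.774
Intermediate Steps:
V(E) = -7 + E (V(E) = -2 + (E - 5) = -2 + (-5 + E) = -7 + E)
H(T) = 8 (H(T) = -1*(-8) = 8)
H(-37) - √(h + 1667) = 8 - √(-85 + 1667) = 8 - √1582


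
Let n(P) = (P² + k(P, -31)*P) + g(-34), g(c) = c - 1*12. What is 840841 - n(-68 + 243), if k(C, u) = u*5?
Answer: 837387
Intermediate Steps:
k(C, u) = 5*u
g(c) = -12 + c (g(c) = c - 12 = -12 + c)
n(P) = -46 + P² - 155*P (n(P) = (P² + (5*(-31))*P) + (-12 - 34) = (P² - 155*P) - 46 = -46 + P² - 155*P)
840841 - n(-68 + 243) = 840841 - (-46 + (-68 + 243)² - 155*(-68 + 243)) = 840841 - (-46 + 175² - 155*175) = 840841 - (-46 + 30625 - 27125) = 840841 - 1*3454 = 840841 - 3454 = 837387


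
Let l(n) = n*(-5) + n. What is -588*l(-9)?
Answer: -21168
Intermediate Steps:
l(n) = -4*n (l(n) = -5*n + n = -4*n)
-588*l(-9) = -(-2352)*(-9) = -588*36 = -21168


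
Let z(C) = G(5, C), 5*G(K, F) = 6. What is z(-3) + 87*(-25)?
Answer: -10869/5 ≈ -2173.8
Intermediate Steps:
G(K, F) = 6/5 (G(K, F) = (⅕)*6 = 6/5)
z(C) = 6/5
z(-3) + 87*(-25) = 6/5 + 87*(-25) = 6/5 - 2175 = -10869/5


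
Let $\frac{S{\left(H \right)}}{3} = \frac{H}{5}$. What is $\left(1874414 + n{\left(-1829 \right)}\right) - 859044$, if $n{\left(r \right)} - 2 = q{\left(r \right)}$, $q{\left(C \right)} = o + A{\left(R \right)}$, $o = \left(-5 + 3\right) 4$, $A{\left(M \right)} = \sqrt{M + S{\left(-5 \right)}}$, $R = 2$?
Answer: $1015364 + i \approx 1.0154 \cdot 10^{6} + 1.0 i$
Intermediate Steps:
$S{\left(H \right)} = \frac{3 H}{5}$ ($S{\left(H \right)} = 3 \frac{H}{5} = \frac{3 H}{5}$)
$A{\left(M \right)} = \sqrt{-3 + M}$ ($A{\left(M \right)} = \sqrt{M + \frac{3}{5} \left(-5\right)} = \sqrt{M - 3} = \sqrt{-3 + M}$)
$o = -8$ ($o = \left(-2\right) 4 = -8$)
$q{\left(C \right)} = -8 + i$ ($q{\left(C \right)} = -8 + \sqrt{-3 + 2} = -8 + \sqrt{-1} = -8 + i$)
$n{\left(r \right)} = -6 + i$ ($n{\left(r \right)} = 2 - \left(8 - i\right) = -6 + i$)
$\left(1874414 + n{\left(-1829 \right)}\right) - 859044 = \left(1874414 - \left(6 - i\right)\right) - 859044 = \left(1874408 + i\right) - 859044 = 1015364 + i$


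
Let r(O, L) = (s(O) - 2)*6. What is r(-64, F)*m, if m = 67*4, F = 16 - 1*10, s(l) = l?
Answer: -106128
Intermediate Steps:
F = 6 (F = 16 - 10 = 6)
r(O, L) = -12 + 6*O (r(O, L) = (O - 2)*6 = (-2 + O)*6 = -12 + 6*O)
m = 268
r(-64, F)*m = (-12 + 6*(-64))*268 = (-12 - 384)*268 = -396*268 = -106128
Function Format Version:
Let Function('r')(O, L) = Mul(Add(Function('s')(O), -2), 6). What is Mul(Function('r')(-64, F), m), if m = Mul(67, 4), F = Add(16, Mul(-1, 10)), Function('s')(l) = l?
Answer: -106128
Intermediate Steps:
F = 6 (F = Add(16, -10) = 6)
Function('r')(O, L) = Add(-12, Mul(6, O)) (Function('r')(O, L) = Mul(Add(O, -2), 6) = Mul(Add(-2, O), 6) = Add(-12, Mul(6, O)))
m = 268
Mul(Function('r')(-64, F), m) = Mul(Add(-12, Mul(6, -64)), 268) = Mul(Add(-12, -384), 268) = Mul(-396, 268) = -106128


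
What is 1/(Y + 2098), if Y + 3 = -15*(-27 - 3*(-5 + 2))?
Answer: 1/2365 ≈ 0.00042283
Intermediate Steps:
Y = 267 (Y = -3 - 15*(-27 - 3*(-5 + 2)) = -3 - 15*(-27 - 3*(-3)) = -3 - 15*(-27 + 9) = -3 - 15*(-18) = -3 + 270 = 267)
1/(Y + 2098) = 1/(267 + 2098) = 1/2365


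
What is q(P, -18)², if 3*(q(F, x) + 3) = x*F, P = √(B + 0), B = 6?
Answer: 225 + 36*√6 ≈ 313.18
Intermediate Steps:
P = √6 (P = √(6 + 0) = √6 ≈ 2.4495)
q(F, x) = -3 + F*x/3 (q(F, x) = -3 + (x*F)/3 = -3 + (F*x)/3 = -3 + F*x/3)
q(P, -18)² = (-3 + (⅓)*√6*(-18))² = (-3 - 6*√6)²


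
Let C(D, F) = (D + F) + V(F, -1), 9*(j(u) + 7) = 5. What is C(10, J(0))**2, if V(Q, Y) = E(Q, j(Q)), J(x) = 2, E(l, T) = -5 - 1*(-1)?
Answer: 64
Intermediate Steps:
j(u) = -58/9 (j(u) = -7 + (1/9)*5 = -7 + 5/9 = -58/9)
E(l, T) = -4 (E(l, T) = -5 + 1 = -4)
V(Q, Y) = -4
C(D, F) = -4 + D + F (C(D, F) = (D + F) - 4 = -4 + D + F)
C(10, J(0))**2 = (-4 + 10 + 2)**2 = 8**2 = 64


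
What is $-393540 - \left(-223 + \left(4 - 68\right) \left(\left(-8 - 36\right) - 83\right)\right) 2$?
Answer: $-409350$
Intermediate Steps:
$-393540 - \left(-223 + \left(4 - 68\right) \left(\left(-8 - 36\right) - 83\right)\right) 2 = -393540 - \left(-223 - 64 \left(-44 - 83\right)\right) 2 = -393540 - \left(-223 - -8128\right) 2 = -393540 - \left(-223 + 8128\right) 2 = -393540 - 7905 \cdot 2 = -393540 - 15810 = -409350$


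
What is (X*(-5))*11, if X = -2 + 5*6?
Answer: -1540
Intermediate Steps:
X = 28 (X = -2 + 30 = 28)
(X*(-5))*11 = (28*(-5))*11 = -140*11 = -1540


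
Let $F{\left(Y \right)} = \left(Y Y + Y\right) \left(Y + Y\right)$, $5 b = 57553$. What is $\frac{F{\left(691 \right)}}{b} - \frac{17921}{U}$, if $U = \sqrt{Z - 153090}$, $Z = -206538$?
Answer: $\frac{3304168520}{57553} + \frac{17921 i \sqrt{89907}}{179814} \approx 57411.0 + 29.884 i$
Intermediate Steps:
$b = \frac{57553}{5}$ ($b = \frac{1}{5} \cdot 57553 = \frac{57553}{5} \approx 11511.0$)
$U = 2 i \sqrt{89907}$ ($U = \sqrt{-206538 - 153090} = \sqrt{-359628} = 2 i \sqrt{89907} \approx 599.69 i$)
$F{\left(Y \right)} = 2 Y \left(Y + Y^{2}\right)$ ($F{\left(Y \right)} = \left(Y^{2} + Y\right) 2 Y = \left(Y + Y^{2}\right) 2 Y = 2 Y \left(Y + Y^{2}\right)$)
$\frac{F{\left(691 \right)}}{b} - \frac{17921}{U} = \frac{2 \cdot 691^{2} \left(1 + 691\right)}{\frac{57553}{5}} - \frac{17921}{2 i \sqrt{89907}} = 2 \cdot 477481 \cdot 692 \cdot \frac{5}{57553} - 17921 \left(- \frac{i \sqrt{89907}}{179814}\right) = 660833704 \cdot \frac{5}{57553} + \frac{17921 i \sqrt{89907}}{179814} = \frac{3304168520}{57553} + \frac{17921 i \sqrt{89907}}{179814}$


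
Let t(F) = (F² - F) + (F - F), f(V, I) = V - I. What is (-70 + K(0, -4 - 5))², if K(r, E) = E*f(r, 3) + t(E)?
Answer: 2209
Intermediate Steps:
t(F) = F² - F (t(F) = (F² - F) + 0 = F² - F)
K(r, E) = E*(-1 + E) + E*(-3 + r) (K(r, E) = E*(r - 1*3) + E*(-1 + E) = E*(r - 3) + E*(-1 + E) = E*(-3 + r) + E*(-1 + E) = E*(-1 + E) + E*(-3 + r))
(-70 + K(0, -4 - 5))² = (-70 + (-4 - 5)*(-4 + (-4 - 5) + 0))² = (-70 - 9*(-4 - 9 + 0))² = (-70 - 9*(-13))² = (-70 + 117)² = 47² = 2209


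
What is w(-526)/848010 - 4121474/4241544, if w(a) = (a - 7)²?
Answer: -63613199259/99913103540 ≈ -0.63669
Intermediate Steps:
w(a) = (-7 + a)²
w(-526)/848010 - 4121474/4241544 = (-7 - 526)²/848010 - 4121474/4241544 = (-533)²*(1/848010) - 4121474*1/4241544 = 284089*(1/848010) - 2060737/2120772 = 284089/848010 - 2060737/2120772 = -63613199259/99913103540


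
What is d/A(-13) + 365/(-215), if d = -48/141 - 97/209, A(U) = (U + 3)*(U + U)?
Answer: -186780369/109821140 ≈ -1.7008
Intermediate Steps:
A(U) = 2*U*(3 + U) (A(U) = (3 + U)*(2*U) = 2*U*(3 + U))
d = -7903/9823 (d = -48*1/141 - 97*1/209 = -16/47 - 97/209 = -7903/9823 ≈ -0.80454)
d/A(-13) + 365/(-215) = -7903*(-1/(26*(3 - 13)))/9823 + 365/(-215) = -7903/(9823*(2*(-13)*(-10))) + 365*(-1/215) = -7903/9823/260 - 73/43 = -7903/9823*1/260 - 73/43 = -7903/2553980 - 73/43 = -186780369/109821140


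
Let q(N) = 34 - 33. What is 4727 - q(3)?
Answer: 4726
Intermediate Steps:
q(N) = 1
4727 - q(3) = 4727 - 1*1 = 4727 - 1 = 4726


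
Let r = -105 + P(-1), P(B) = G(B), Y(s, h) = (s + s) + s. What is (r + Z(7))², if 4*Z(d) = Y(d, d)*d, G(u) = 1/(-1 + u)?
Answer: 75625/16 ≈ 4726.6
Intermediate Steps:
Y(s, h) = 3*s (Y(s, h) = 2*s + s = 3*s)
Z(d) = 3*d²/4 (Z(d) = ((3*d)*d)/4 = (3*d²)/4 = 3*d²/4)
P(B) = 1/(-1 + B)
r = -211/2 (r = -105 + 1/(-1 - 1) = -105 + 1/(-2) = -105 - ½ = -211/2 ≈ -105.50)
(r + Z(7))² = (-211/2 + (¾)*7²)² = (-211/2 + (¾)*49)² = (-211/2 + 147/4)² = (-275/4)² = 75625/16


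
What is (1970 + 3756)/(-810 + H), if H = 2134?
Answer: 2863/662 ≈ 4.3248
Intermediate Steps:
(1970 + 3756)/(-810 + H) = (1970 + 3756)/(-810 + 2134) = 5726/1324 = 5726*(1/1324) = 2863/662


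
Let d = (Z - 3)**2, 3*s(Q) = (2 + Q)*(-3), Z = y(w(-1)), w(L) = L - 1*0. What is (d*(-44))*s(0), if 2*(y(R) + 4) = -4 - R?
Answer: 6358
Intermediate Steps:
w(L) = L (w(L) = L + 0 = L)
y(R) = -6 - R/2 (y(R) = -4 + (-4 - R)/2 = -4 + (-2 - R/2) = -6 - R/2)
Z = -11/2 (Z = -6 - 1/2*(-1) = -6 + 1/2 = -11/2 ≈ -5.5000)
s(Q) = -2 - Q (s(Q) = ((2 + Q)*(-3))/3 = (-6 - 3*Q)/3 = -2 - Q)
d = 289/4 (d = (-11/2 - 3)**2 = (-17/2)**2 = 289/4 ≈ 72.250)
(d*(-44))*s(0) = ((289/4)*(-44))*(-2 - 1*0) = -3179*(-2 + 0) = -3179*(-2) = 6358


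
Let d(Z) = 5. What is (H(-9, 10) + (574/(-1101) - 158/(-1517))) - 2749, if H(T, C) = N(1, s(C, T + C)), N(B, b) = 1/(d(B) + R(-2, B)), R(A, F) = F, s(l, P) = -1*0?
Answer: -9183689927/3340434 ≈ -2749.3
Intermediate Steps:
s(l, P) = 0
N(B, b) = 1/(5 + B)
H(T, C) = ⅙ (H(T, C) = 1/(5 + 1) = 1/6 = ⅙)
(H(-9, 10) + (574/(-1101) - 158/(-1517))) - 2749 = (⅙ + (574/(-1101) - 158/(-1517))) - 2749 = (⅙ + (574*(-1/1101) - 158*(-1/1517))) - 2749 = (⅙ + (-574/1101 + 158/1517)) - 2749 = (⅙ - 696800/1670217) - 2749 = -836861/3340434 - 2749 = -9183689927/3340434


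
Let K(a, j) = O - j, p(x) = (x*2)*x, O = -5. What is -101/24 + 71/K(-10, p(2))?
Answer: -3017/312 ≈ -9.6699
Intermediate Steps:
p(x) = 2*x² (p(x) = (2*x)*x = 2*x²)
K(a, j) = -5 - j
-101/24 + 71/K(-10, p(2)) = -101/24 + 71/(-5 - 2*2²) = -101*1/24 + 71/(-5 - 2*4) = -101/24 + 71/(-5 - 1*8) = -101/24 + 71/(-5 - 8) = -101/24 + 71/(-13) = -101/24 + 71*(-1/13) = -101/24 - 71/13 = -3017/312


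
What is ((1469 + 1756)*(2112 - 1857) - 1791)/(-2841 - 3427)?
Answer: -205146/1567 ≈ -130.92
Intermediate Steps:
((1469 + 1756)*(2112 - 1857) - 1791)/(-2841 - 3427) = (3225*255 - 1791)/(-6268) = (822375 - 1791)*(-1/6268) = 820584*(-1/6268) = -205146/1567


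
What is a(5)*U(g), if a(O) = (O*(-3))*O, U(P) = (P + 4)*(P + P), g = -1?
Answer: 450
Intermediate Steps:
U(P) = 2*P*(4 + P) (U(P) = (4 + P)*(2*P) = 2*P*(4 + P))
a(O) = -3*O² (a(O) = (-3*O)*O = -3*O²)
a(5)*U(g) = (-3*5²)*(2*(-1)*(4 - 1)) = (-3*25)*(2*(-1)*3) = -75*(-6) = 450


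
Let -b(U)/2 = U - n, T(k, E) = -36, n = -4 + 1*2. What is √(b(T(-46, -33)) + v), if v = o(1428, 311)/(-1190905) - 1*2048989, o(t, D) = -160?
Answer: 11*I*√960625413874009/238181 ≈ 1431.4*I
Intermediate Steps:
n = -2 (n = -4 + 2 = -2)
b(U) = -4 - 2*U (b(U) = -2*(U - 1*(-2)) = -2*(U + 2) = -2*(2 + U) = -4 - 2*U)
v = -488030248977/238181 (v = -160/(-1190905) - 1*2048989 = -160*(-1/1190905) - 2048989 = 32/238181 - 2048989 = -488030248977/238181 ≈ -2.0490e+6)
√(b(T(-46, -33)) + v) = √((-4 - 2*(-36)) - 488030248977/238181) = √((-4 + 72) - 488030248977/238181) = √(68 - 488030248977/238181) = √(-488014052669/238181) = 11*I*√960625413874009/238181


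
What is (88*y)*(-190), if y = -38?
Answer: 635360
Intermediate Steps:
(88*y)*(-190) = (88*(-38))*(-190) = -3344*(-190) = 635360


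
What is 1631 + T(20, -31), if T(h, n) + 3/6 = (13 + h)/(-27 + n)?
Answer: 47268/29 ≈ 1629.9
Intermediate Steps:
T(h, n) = -½ + (13 + h)/(-27 + n)
1631 + T(20, -31) = 1631 + (53 - 1*(-31) + 2*20)/(2*(-27 - 31)) = 1631 + (½)*(53 + 31 + 40)/(-58) = 1631 + (½)*(-1/58)*124 = 1631 - 31/29 = 47268/29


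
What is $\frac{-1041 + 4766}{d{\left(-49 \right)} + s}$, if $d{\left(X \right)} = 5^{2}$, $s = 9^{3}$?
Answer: $\frac{3725}{754} \approx 4.9403$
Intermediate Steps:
$s = 729$
$d{\left(X \right)} = 25$
$\frac{-1041 + 4766}{d{\left(-49 \right)} + s} = \frac{-1041 + 4766}{25 + 729} = \frac{3725}{754}$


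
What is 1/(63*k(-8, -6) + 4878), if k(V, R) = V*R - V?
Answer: 1/8406 ≈ 0.00011896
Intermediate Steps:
k(V, R) = -V + R*V (k(V, R) = R*V - V = -V + R*V)
1/(63*k(-8, -6) + 4878) = 1/(63*(-8*(-1 - 6)) + 4878) = 1/(63*(-8*(-7)) + 4878) = 1/(63*56 + 4878) = 1/(3528 + 4878) = 1/8406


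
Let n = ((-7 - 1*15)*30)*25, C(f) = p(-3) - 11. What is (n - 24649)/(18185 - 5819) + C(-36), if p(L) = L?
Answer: -214273/12366 ≈ -17.328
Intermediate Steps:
C(f) = -14 (C(f) = -3 - 11 = -14)
n = -16500 (n = ((-7 - 15)*30)*25 = -22*30*25 = -660*25 = -16500)
(n - 24649)/(18185 - 5819) + C(-36) = (-16500 - 24649)/(18185 - 5819) - 14 = -41149/12366 - 14 = -214273/12366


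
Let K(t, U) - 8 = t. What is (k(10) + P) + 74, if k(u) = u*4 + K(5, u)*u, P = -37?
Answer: 207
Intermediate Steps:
K(t, U) = 8 + t
k(u) = 17*u (k(u) = u*4 + (8 + 5)*u = 4*u + 13*u = 17*u)
(k(10) + P) + 74 = (17*10 - 37) + 74 = (170 - 37) + 74 = 133 + 74 = 207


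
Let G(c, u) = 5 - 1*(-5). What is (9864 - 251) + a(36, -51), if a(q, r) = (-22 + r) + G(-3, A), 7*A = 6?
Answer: 9550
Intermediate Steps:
A = 6/7 (A = (1/7)*6 = 6/7 ≈ 0.85714)
G(c, u) = 10 (G(c, u) = 5 + 5 = 10)
a(q, r) = -12 + r (a(q, r) = (-22 + r) + 10 = -12 + r)
(9864 - 251) + a(36, -51) = (9864 - 251) + (-12 - 51) = 9613 - 63 = 9550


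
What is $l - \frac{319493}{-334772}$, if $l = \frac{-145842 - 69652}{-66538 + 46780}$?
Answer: $\frac{39226950031}{3307212588} \approx 11.861$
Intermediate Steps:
$l = \frac{107747}{9879}$ ($l = - \frac{215494}{-19758} = \left(-215494\right) \left(- \frac{1}{19758}\right) = \frac{107747}{9879} \approx 10.907$)
$l - \frac{319493}{-334772} = \frac{107747}{9879} - \frac{319493}{-334772} = \frac{107747}{9879} - - \frac{319493}{334772} = \frac{107747}{9879} + \frac{319493}{334772} = \frac{39226950031}{3307212588}$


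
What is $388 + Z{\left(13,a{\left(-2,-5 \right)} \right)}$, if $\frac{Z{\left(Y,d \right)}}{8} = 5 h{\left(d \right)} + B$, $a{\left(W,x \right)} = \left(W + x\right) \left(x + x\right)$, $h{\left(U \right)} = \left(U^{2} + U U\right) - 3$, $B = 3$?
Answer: $392292$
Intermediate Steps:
$h{\left(U \right)} = -3 + 2 U^{2}$ ($h{\left(U \right)} = \left(U^{2} + U^{2}\right) - 3 = 2 U^{2} - 3 = -3 + 2 U^{2}$)
$a{\left(W,x \right)} = 2 x \left(W + x\right)$ ($a{\left(W,x \right)} = \left(W + x\right) 2 x = 2 x \left(W + x\right)$)
$Z{\left(Y,d \right)} = -96 + 80 d^{2}$ ($Z{\left(Y,d \right)} = 8 \left(5 \left(-3 + 2 d^{2}\right) + 3\right) = 8 \left(\left(-15 + 10 d^{2}\right) + 3\right) = 8 \left(-12 + 10 d^{2}\right) = -96 + 80 d^{2}$)
$388 + Z{\left(13,a{\left(-2,-5 \right)} \right)} = 388 - \left(96 - 80 \left(2 \left(-5\right) \left(-2 - 5\right)\right)^{2}\right) = 388 - \left(96 - 80 \left(2 \left(-5\right) \left(-7\right)\right)^{2}\right) = 388 - \left(96 - 80 \cdot 70^{2}\right) = 388 + \left(-96 + 80 \cdot 4900\right) = 388 + \left(-96 + 392000\right) = 388 + 391904 = 392292$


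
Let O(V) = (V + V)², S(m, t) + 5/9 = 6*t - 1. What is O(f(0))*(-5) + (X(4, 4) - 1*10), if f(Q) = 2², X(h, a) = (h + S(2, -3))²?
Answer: -7130/81 ≈ -88.025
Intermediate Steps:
S(m, t) = -14/9 + 6*t (S(m, t) = -5/9 + (6*t - 1) = -5/9 + (-1 + 6*t) = -14/9 + 6*t)
X(h, a) = (-176/9 + h)² (X(h, a) = (h + (-14/9 + 6*(-3)))² = (h + (-14/9 - 18))² = (h - 176/9)² = (-176/9 + h)²)
f(Q) = 4
O(V) = 4*V² (O(V) = (2*V)² = 4*V²)
O(f(0))*(-5) + (X(4, 4) - 1*10) = (4*4²)*(-5) + ((-176 + 9*4)²/81 - 1*10) = (4*16)*(-5) + ((-176 + 36)²/81 - 10) = 64*(-5) + ((1/81)*(-140)² - 10) = -320 + ((1/81)*19600 - 10) = -320 + (19600/81 - 10) = -320 + 18790/81 = -7130/81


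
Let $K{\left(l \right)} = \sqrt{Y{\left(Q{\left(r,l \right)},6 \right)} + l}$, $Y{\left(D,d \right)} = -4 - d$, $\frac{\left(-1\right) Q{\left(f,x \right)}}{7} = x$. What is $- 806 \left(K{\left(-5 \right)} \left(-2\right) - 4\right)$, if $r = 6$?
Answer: $3224 + 1612 i \sqrt{15} \approx 3224.0 + 6243.3 i$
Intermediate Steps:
$Q{\left(f,x \right)} = - 7 x$
$K{\left(l \right)} = \sqrt{-10 + l}$ ($K{\left(l \right)} = \sqrt{\left(-4 - 6\right) + l} = \sqrt{-10 + l}$)
$- 806 \left(K{\left(-5 \right)} \left(-2\right) - 4\right) = - 806 \left(\sqrt{-10 - 5} \left(-2\right) - 4\right) = - 806 \left(\sqrt{-15} \left(-2\right) - 4\right) = - 806 \left(i \sqrt{15} \left(-2\right) - 4\right) = - 806 \left(- 2 i \sqrt{15} - 4\right) = - 806 \left(-4 - 2 i \sqrt{15}\right) = 3224 + 1612 i \sqrt{15}$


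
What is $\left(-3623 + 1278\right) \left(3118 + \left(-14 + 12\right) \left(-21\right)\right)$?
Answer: $-7410200$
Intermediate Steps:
$\left(-3623 + 1278\right) \left(3118 + \left(-14 + 12\right) \left(-21\right)\right) = - 2345 \left(3118 - -42\right) = - 2345 \left(3118 + 42\right) = \left(-2345\right) 3160 = -7410200$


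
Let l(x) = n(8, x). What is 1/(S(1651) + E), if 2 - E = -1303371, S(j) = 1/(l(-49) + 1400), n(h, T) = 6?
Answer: 1406/1832542439 ≈ 7.6724e-7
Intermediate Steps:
l(x) = 6
S(j) = 1/1406 (S(j) = 1/(6 + 1400) = 1/1406)
E = 1303373 (E = 2 - 1*(-1303371) = 2 + 1303371 = 1303373)
1/(S(1651) + E) = 1/(1/1406 + 1303373) = 1/(1832542439/1406) = 1406/1832542439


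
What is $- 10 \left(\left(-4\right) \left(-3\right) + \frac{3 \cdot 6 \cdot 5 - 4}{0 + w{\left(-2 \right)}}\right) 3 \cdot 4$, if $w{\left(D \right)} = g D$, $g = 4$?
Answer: $-150$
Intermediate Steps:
$w{\left(D \right)} = 4 D$
$- 10 \left(\left(-4\right) \left(-3\right) + \frac{3 \cdot 6 \cdot 5 - 4}{0 + w{\left(-2 \right)}}\right) 3 \cdot 4 = - 10 \left(\left(-4\right) \left(-3\right) + \frac{3 \cdot 6 \cdot 5 - 4}{0 + 4 \left(-2\right)}\right) 3 \cdot 4 = - 10 \left(12 + \frac{18 \cdot 5 - 4}{0 - 8}\right) 3 \cdot 4 = - 10 \left(12 + \frac{90 - 4}{-8}\right) 3 \cdot 4 = - 10 \left(12 + 86 \left(- \frac{1}{8}\right)\right) 3 \cdot 4 = - 10 \left(12 - \frac{43}{4}\right) 3 \cdot 4 = - 10 \cdot \frac{5}{4} \cdot 3 \cdot 4 = - 10 \cdot \frac{15}{4} \cdot 4 = \left(-10\right) 15 = -150$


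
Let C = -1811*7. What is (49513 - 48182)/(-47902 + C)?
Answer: -1331/60579 ≈ -0.021971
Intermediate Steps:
C = -12677
(49513 - 48182)/(-47902 + C) = (49513 - 48182)/(-47902 - 12677) = 1331/(-60579) = 1331*(-1/60579) = -1331/60579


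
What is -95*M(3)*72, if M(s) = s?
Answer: -20520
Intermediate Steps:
-95*M(3)*72 = -95*3*72 = -285*72 = -20520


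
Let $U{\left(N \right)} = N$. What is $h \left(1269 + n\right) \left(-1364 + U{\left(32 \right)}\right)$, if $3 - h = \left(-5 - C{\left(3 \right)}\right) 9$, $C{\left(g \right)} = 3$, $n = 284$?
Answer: $-155144700$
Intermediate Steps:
$h = 75$ ($h = 3 - \left(-5 - 3\right) 9 = 3 - \left(-8\right) 9 = 3 - -72 = 3 + 72 = 75$)
$h \left(1269 + n\right) \left(-1364 + U{\left(32 \right)}\right) = 75 \left(1269 + 284\right) \left(-1364 + 32\right) = 75 \cdot 1553 \left(-1332\right) = 75 \left(-2068596\right) = -155144700$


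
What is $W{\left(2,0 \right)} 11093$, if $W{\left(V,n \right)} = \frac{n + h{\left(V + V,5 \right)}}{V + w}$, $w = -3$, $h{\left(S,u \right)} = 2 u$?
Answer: $-110930$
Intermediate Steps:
$W{\left(V,n \right)} = \frac{10 + n}{-3 + V}$ ($W{\left(V,n \right)} = \frac{n + 2 \cdot 5}{V - 3} = \frac{n + 10}{-3 + V} = \frac{10 + n}{-3 + V}$)
$W{\left(2,0 \right)} 11093 = \frac{10 + 0}{-3 + 2} \cdot 11093 = \frac{1}{-1} \cdot 10 \cdot 11093 = \left(-1\right) 10 \cdot 11093 = \left(-10\right) 11093 = -110930$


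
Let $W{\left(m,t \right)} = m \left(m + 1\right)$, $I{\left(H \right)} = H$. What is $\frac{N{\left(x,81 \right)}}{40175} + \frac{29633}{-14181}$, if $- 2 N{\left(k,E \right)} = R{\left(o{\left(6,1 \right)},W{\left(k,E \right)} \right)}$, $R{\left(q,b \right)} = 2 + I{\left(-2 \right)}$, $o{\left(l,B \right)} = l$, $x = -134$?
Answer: $- \frac{29633}{14181} \approx -2.0896$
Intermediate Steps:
$W{\left(m,t \right)} = m \left(1 + m\right)$
$R{\left(q,b \right)} = 0$ ($R{\left(q,b \right)} = 2 - 2 = 0$)
$N{\left(k,E \right)} = 0$ ($N{\left(k,E \right)} = \left(- \frac{1}{2}\right) 0 = 0$)
$\frac{N{\left(x,81 \right)}}{40175} + \frac{29633}{-14181} = \frac{0}{40175} + \frac{29633}{-14181} = 0 \cdot \frac{1}{40175} + 29633 \left(- \frac{1}{14181}\right) = 0 - \frac{29633}{14181} = - \frac{29633}{14181}$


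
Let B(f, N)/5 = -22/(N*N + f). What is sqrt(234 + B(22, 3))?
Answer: 2*sqrt(55366)/31 ≈ 15.181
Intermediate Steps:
B(f, N) = -110/(f + N**2) (B(f, N) = 5*(-22/(N*N + f)) = 5*(-22/(N**2 + f)) = 5*(-22/(f + N**2)) = -110/(f + N**2))
sqrt(234 + B(22, 3)) = sqrt(234 - 110/(22 + 3**2)) = sqrt(234 - 110/(22 + 9)) = sqrt(234 - 110/31) = sqrt(7144/31) = 2*sqrt(55366)/31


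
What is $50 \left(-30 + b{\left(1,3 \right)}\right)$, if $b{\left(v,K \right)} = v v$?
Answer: $-1450$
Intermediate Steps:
$b{\left(v,K \right)} = v^{2}$
$50 \left(-30 + b{\left(1,3 \right)}\right) = 50 \left(-30 + 1^{2}\right) = 50 \left(-30 + 1\right) = 50 \left(-29\right) = -1450$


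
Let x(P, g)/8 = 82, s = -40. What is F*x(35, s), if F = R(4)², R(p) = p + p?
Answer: 41984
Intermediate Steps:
R(p) = 2*p
x(P, g) = 656 (x(P, g) = 8*82 = 656)
F = 64 (F = (2*4)² = 8² = 64)
F*x(35, s) = 64*656 = 41984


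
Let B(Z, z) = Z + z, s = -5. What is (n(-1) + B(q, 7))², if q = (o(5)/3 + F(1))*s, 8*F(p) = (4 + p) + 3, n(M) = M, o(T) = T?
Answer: 484/9 ≈ 53.778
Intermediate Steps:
F(p) = 7/8 + p/8 (F(p) = ((4 + p) + 3)/8 = (7 + p)/8 = 7/8 + p/8)
q = -40/3 (q = (5/3 + (7/8 + (⅛)*1))*(-5) = (5*(⅓) + (7/8 + ⅛))*(-5) = (5/3 + 1)*(-5) = (8/3)*(-5) = -40/3 ≈ -13.333)
(n(-1) + B(q, 7))² = (-1 + (-40/3 + 7))² = (-1 - 19/3)² = (-22/3)² = 484/9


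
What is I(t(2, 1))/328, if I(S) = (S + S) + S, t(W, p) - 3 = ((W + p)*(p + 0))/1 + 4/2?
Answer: 3/41 ≈ 0.073171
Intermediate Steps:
t(W, p) = 5 + p*(W + p) (t(W, p) = 3 + (((W + p)*(p + 0))/1 + 4/2) = 3 + (((W + p)*p)*1 + 4*(½)) = 3 + ((p*(W + p))*1 + 2) = 3 + (p*(W + p) + 2) = 3 + (2 + p*(W + p)) = 5 + p*(W + p))
I(S) = 3*S (I(S) = 2*S + S = 3*S)
I(t(2, 1))/328 = (3*(5 + 1² + 2*1))/328 = (3*(5 + 1 + 2))*(1/328) = (3*8)*(1/328) = 24*(1/328) = 3/41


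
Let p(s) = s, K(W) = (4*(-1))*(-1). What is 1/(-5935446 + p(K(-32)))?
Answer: -1/5935442 ≈ -1.6848e-7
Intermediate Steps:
K(W) = 4 (K(W) = -4*(-1) = 4)
1/(-5935446 + p(K(-32))) = 1/(-5935446 + 4) = 1/(-5935442) = -1/5935442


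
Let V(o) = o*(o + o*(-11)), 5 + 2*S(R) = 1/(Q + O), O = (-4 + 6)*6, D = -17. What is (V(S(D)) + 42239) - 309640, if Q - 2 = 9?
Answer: -141487619/529 ≈ -2.6746e+5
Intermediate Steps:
Q = 11 (Q = 2 + 9 = 11)
O = 12 (O = 2*6 = 12)
S(R) = -57/23 (S(R) = -5/2 + 1/(2*(11 + 12)) = -5/2 + (1/2)/23 = -5/2 + (1/2)*(1/23) = -5/2 + 1/46 = -57/23)
V(o) = -10*o**2 (V(o) = o*(o - 11*o) = o*(-10*o) = -10*o**2)
(V(S(D)) + 42239) - 309640 = (-10*(-57/23)**2 + 42239) - 309640 = (-10*3249/529 + 42239) - 309640 = (-32490/529 + 42239) - 309640 = 22311941/529 - 309640 = -141487619/529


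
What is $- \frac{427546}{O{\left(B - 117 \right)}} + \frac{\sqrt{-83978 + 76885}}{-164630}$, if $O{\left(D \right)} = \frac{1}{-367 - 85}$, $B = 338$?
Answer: $193250792 - \frac{i \sqrt{7093}}{164630} \approx 1.9325 \cdot 10^{8} - 0.00051157 i$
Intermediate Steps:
$O{\left(D \right)} = - \frac{1}{452}$ ($O{\left(D \right)} = \frac{1}{-452} = - \frac{1}{452}$)
$- \frac{427546}{O{\left(B - 117 \right)}} + \frac{\sqrt{-83978 + 76885}}{-164630} = - \frac{427546}{- \frac{1}{452}} + \frac{\sqrt{-83978 + 76885}}{-164630} = \left(-427546\right) \left(-452\right) + \sqrt{-7093} \left(- \frac{1}{164630}\right) = 193250792 + i \sqrt{7093} \left(- \frac{1}{164630}\right) = 193250792 - \frac{i \sqrt{7093}}{164630}$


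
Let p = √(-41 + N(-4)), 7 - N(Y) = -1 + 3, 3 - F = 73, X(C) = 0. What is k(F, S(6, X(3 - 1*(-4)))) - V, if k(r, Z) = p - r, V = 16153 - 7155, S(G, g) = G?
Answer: -8928 + 6*I ≈ -8928.0 + 6.0*I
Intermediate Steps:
F = -70 (F = 3 - 1*73 = 3 - 73 = -70)
N(Y) = 5 (N(Y) = 7 - (-1 + 3) = 7 - 1*2 = 7 - 2 = 5)
V = 8998
p = 6*I (p = √(-41 + 5) = √(-36) = 6*I ≈ 6.0*I)
k(r, Z) = -r + 6*I (k(r, Z) = 6*I - r = -r + 6*I)
k(F, S(6, X(3 - 1*(-4)))) - V = (-1*(-70) + 6*I) - 1*8998 = (70 + 6*I) - 8998 = -8928 + 6*I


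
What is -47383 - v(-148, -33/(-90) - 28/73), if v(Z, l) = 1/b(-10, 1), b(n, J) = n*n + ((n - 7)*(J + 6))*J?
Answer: -900276/19 ≈ -47383.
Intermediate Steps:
b(n, J) = n**2 + J*(-7 + n)*(6 + J) (b(n, J) = n**2 + ((-7 + n)*(6 + J))*J = n**2 + J*(-7 + n)*(6 + J))
v(Z, l) = -1/19 (v(Z, l) = 1/((-10)**2 - 42*1 - 7*1**2 - 10*1**2 + 6*1*(-10)) = 1/(100 - 42 - 7*1 - 10*1 - 60) = 1/(100 - 42 - 7 - 10 - 60) = 1/(-19) = -1/19)
-47383 - v(-148, -33/(-90) - 28/73) = -47383 - 1*(-1/19) = -47383 + 1/19 = -900276/19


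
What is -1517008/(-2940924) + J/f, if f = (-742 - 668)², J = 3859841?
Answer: 1197288553157/487237583700 ≈ 2.4573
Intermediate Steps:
f = 1988100 (f = (-1410)² = 1988100)
-1517008/(-2940924) + J/f = -1517008/(-2940924) + 3859841/1988100 = -1517008*(-1/2940924) + 3859841*(1/1988100) = 379252/735231 + 3859841/1988100 = 1197288553157/487237583700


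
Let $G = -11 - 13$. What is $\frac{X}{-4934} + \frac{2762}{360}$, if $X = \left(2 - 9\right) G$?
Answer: $\frac{3391807}{444060} \approx 7.6382$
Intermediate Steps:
$G = -24$
$X = 168$ ($X = \left(2 - 9\right) \left(-24\right) = \left(-7\right) \left(-24\right) = 168$)
$\frac{X}{-4934} + \frac{2762}{360} = \frac{168}{-4934} + \frac{2762}{360} = 168 \left(- \frac{1}{4934}\right) + 2762 \cdot \frac{1}{360} = - \frac{84}{2467} + \frac{1381}{180} = \frac{3391807}{444060}$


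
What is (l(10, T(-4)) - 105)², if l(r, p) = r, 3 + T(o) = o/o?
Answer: 9025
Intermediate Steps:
T(o) = -2 (T(o) = -3 + o/o = -3 + 1 = -2)
(l(10, T(-4)) - 105)² = (10 - 105)² = (-95)² = 9025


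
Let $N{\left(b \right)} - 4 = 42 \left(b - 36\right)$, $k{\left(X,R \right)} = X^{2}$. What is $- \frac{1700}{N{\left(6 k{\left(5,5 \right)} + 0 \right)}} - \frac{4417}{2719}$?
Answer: $- \frac{6447141}{3257362} \approx -1.9793$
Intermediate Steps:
$N{\left(b \right)} = -1508 + 42 b$ ($N{\left(b \right)} = 4 + 42 \left(b - 36\right) = 4 + 42 \left(-36 + b\right) = 4 + \left(-1512 + 42 b\right) = -1508 + 42 b$)
$- \frac{1700}{N{\left(6 k{\left(5,5 \right)} + 0 \right)}} - \frac{4417}{2719} = - \frac{1700}{-1508 + 42 \left(6 \cdot 5^{2} + 0\right)} - \frac{4417}{2719} = - \frac{1700}{-1508 + 42 \left(6 \cdot 25 + 0\right)} - \frac{4417}{2719} = - \frac{1700}{-1508 + 42 \left(150 + 0\right)} - \frac{4417}{2719} = - \frac{1700}{-1508 + 42 \cdot 150} - \frac{4417}{2719} = - \frac{1700}{-1508 + 6300} - \frac{4417}{2719} = - \frac{1700}{4792} - \frac{4417}{2719} = \left(-1700\right) \frac{1}{4792} - \frac{4417}{2719} = - \frac{425}{1198} - \frac{4417}{2719} = - \frac{6447141}{3257362}$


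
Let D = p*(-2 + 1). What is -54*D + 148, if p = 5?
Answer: 418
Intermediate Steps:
D = -5 (D = 5*(-2 + 1) = 5*(-1) = -5)
-54*D + 148 = -54*(-5) + 148 = 270 + 148 = 418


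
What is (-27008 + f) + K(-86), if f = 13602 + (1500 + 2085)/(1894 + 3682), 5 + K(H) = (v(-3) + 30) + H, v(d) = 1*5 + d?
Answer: -75077255/5576 ≈ -13464.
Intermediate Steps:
v(d) = 5 + d
K(H) = 27 + H (K(H) = -5 + (((5 - 3) + 30) + H) = -5 + ((2 + 30) + H) = -5 + (32 + H) = 27 + H)
f = 75848337/5576 (f = 13602 + 3585/5576 = 75848337/5576 ≈ 13603.)
(-27008 + f) + K(-86) = (-27008 + 75848337/5576) + (27 - 86) = -74748271/5576 - 59 = -75077255/5576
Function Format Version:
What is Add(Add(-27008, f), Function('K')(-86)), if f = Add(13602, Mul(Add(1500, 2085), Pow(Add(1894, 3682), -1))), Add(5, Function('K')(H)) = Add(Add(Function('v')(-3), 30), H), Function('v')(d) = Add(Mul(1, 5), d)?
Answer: Rational(-75077255, 5576) ≈ -13464.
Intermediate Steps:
Function('v')(d) = Add(5, d)
Function('K')(H) = Add(27, H) (Function('K')(H) = Add(-5, Add(Add(Add(5, -3), 30), H)) = Add(-5, Add(Add(2, 30), H)) = Add(-5, Add(32, H)) = Add(27, H))
f = Rational(75848337, 5576) (f = Add(13602, Mul(3585, Pow(5576, -1))) = Add(13602, Mul(3585, Rational(1, 5576))) = Add(13602, Rational(3585, 5576)) = Rational(75848337, 5576) ≈ 13603.)
Add(Add(-27008, f), Function('K')(-86)) = Add(Add(-27008, Rational(75848337, 5576)), Add(27, -86)) = Add(Rational(-74748271, 5576), -59) = Rational(-75077255, 5576)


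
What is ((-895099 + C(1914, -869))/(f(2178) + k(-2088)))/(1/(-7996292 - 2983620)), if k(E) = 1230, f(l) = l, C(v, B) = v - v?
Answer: 1228513531411/426 ≈ 2.8838e+9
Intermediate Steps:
C(v, B) = 0
((-895099 + C(1914, -869))/(f(2178) + k(-2088)))/(1/(-7996292 - 2983620)) = ((-895099 + 0)/(2178 + 1230))/(1/(-7996292 - 2983620)) = (-895099/3408)/(1/(-10979912)) = (-895099*1/3408)/(-1/10979912) = -895099/3408*(-10979912) = 1228513531411/426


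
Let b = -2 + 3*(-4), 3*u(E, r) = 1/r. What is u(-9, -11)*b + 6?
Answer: 212/33 ≈ 6.4242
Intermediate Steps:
u(E, r) = 1/(3*r)
b = -14 (b = -2 - 12 = -14)
u(-9, -11)*b + 6 = ((1/3)/(-11))*(-14) + 6 = ((1/3)*(-1/11))*(-14) + 6 = -1/33*(-14) + 6 = 14/33 + 6 = 212/33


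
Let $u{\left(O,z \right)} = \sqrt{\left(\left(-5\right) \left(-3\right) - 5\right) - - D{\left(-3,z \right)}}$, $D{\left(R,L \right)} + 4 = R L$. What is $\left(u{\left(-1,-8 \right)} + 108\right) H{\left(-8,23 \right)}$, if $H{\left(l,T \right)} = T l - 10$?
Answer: $-20952 - 194 \sqrt{30} \approx -22015.0$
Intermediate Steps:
$D{\left(R,L \right)} = -4 + L R$ ($D{\left(R,L \right)} = -4 + R L = -4 + L R$)
$H{\left(l,T \right)} = -10 + T l$
$u{\left(O,z \right)} = \sqrt{6 - 3 z}$ ($u{\left(O,z \right)} = \sqrt{\left(\left(-5\right) \left(-3\right) - 5\right) + \left(\left(-4 + z \left(-3\right)\right) - 0\right)} = \sqrt{\left(15 - 5\right) + \left(\left(-4 - 3 z\right) + 0\right)} = \sqrt{10 - \left(4 + 3 z\right)} = \sqrt{6 - 3 z}$)
$\left(u{\left(-1,-8 \right)} + 108\right) H{\left(-8,23 \right)} = \left(\sqrt{6 - -24} + 108\right) \left(-10 + 23 \left(-8\right)\right) = \left(\sqrt{6 + 24} + 108\right) \left(-10 - 184\right) = \left(\sqrt{30} + 108\right) \left(-194\right) = \left(108 + \sqrt{30}\right) \left(-194\right) = -20952 - 194 \sqrt{30}$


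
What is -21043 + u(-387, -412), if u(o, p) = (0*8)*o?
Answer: -21043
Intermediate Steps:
u(o, p) = 0 (u(o, p) = 0*o = 0)
-21043 + u(-387, -412) = -21043 + 0 = -21043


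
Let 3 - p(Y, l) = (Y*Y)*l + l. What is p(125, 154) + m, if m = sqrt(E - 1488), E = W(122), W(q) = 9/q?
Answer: -2406401 + I*sqrt(22146294)/122 ≈ -2.4064e+6 + 38.574*I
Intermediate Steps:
p(Y, l) = 3 - l - l*Y**2 (p(Y, l) = 3 - ((Y*Y)*l + l) = 3 - (Y**2*l + l) = 3 - (l*Y**2 + l) = 3 - (l + l*Y**2) = 3 + (-l - l*Y**2) = 3 - l - l*Y**2)
E = 9/122 ≈ 0.073771
m = I*sqrt(22146294)/122 (m = sqrt(9/122 - 1488) = sqrt(-181527/122) = I*sqrt(22146294)/122 ≈ 38.574*I)
p(125, 154) + m = (3 - 1*154 - 1*154*125**2) + I*sqrt(22146294)/122 = (3 - 154 - 1*154*15625) + I*sqrt(22146294)/122 = (3 - 154 - 2406250) + I*sqrt(22146294)/122 = -2406401 + I*sqrt(22146294)/122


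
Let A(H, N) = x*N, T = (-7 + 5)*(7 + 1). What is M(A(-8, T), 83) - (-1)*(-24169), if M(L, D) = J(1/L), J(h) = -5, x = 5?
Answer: -24174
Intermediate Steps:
T = -16 (T = -2*8 = -16)
A(H, N) = 5*N
M(L, D) = -5
M(A(-8, T), 83) - (-1)*(-24169) = -5 - (-1)*(-24169) = -5 - 1*24169 = -5 - 24169 = -24174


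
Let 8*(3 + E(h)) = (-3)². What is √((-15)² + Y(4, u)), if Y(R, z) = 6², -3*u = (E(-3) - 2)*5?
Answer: 3*√29 ≈ 16.155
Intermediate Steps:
E(h) = -15/8 (E(h) = -3 + (⅛)*(-3)² = -3 + (⅛)*9 = -3 + 9/8 = -15/8)
u = 155/24 (u = -(-15/8 - 2)*5/3 = -(-31)*5/24 = -⅓*(-155/8) = 155/24 ≈ 6.4583)
Y(R, z) = 36
√((-15)² + Y(4, u)) = √((-15)² + 36) = √(225 + 36) = √261 = 3*√29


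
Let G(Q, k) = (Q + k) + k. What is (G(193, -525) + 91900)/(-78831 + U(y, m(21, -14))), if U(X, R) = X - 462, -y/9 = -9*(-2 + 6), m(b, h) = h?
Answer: -91043/78969 ≈ -1.1529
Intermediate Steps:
G(Q, k) = Q + 2*k
y = 324 (y = -(-81)*(-2 + 6) = -(-81)*4 = -9*(-36) = 324)
U(X, R) = -462 + X
(G(193, -525) + 91900)/(-78831 + U(y, m(21, -14))) = ((193 + 2*(-525)) + 91900)/(-78831 + (-462 + 324)) = ((193 - 1050) + 91900)/(-78831 - 138) = (-857 + 91900)/(-78969) = 91043*(-1/78969) = -91043/78969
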